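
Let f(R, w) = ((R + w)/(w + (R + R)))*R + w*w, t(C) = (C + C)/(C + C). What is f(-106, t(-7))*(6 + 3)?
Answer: -98271/211 ≈ -465.74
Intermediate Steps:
t(C) = 1 (t(C) = (2*C)/((2*C)) = (2*C)*(1/(2*C)) = 1)
f(R, w) = w**2 + R*(R + w)/(w + 2*R) (f(R, w) = ((R + w)/(w + 2*R))*R + w**2 = R*(R + w)/(w + 2*R) + w**2 = w**2 + R*(R + w)/(w + 2*R))
f(-106, t(-7))*(6 + 3) = (((-106)**2 + 1**3 - 106*1 + 2*(-106)*1**2)/(1 + 2*(-106)))*(6 + 3) = ((11236 + 1 - 106 + 2*(-106)*1)/(1 - 212))*9 = ((11236 + 1 - 106 - 212)/(-211))*9 = -1/211*10919*9 = -10919/211*9 = -98271/211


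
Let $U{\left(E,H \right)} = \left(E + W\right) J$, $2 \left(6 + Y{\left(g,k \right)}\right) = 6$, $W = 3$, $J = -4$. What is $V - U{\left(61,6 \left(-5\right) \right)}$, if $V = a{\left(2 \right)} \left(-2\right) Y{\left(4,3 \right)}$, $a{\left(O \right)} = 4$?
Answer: $280$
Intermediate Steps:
$Y{\left(g,k \right)} = -3$ ($Y{\left(g,k \right)} = -6 + \frac{1}{2} \cdot 6 = -6 + 3 = -3$)
$V = 24$ ($V = 4 \left(-2\right) \left(-3\right) = \left(-8\right) \left(-3\right) = 24$)
$U{\left(E,H \right)} = -12 - 4 E$ ($U{\left(E,H \right)} = \left(E + 3\right) \left(-4\right) = \left(3 + E\right) \left(-4\right) = -12 - 4 E$)
$V - U{\left(61,6 \left(-5\right) \right)} = 24 - \left(-12 - 244\right) = 24 - -256 = 24 + 256 = 280$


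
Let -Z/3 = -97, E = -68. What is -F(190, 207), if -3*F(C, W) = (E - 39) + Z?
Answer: 184/3 ≈ 61.333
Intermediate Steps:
Z = 291 (Z = -3*(-97) = 291)
F(C, W) = -184/3 (F(C, W) = -((-68 - 39) + 291)/3 = -(-107 + 291)/3 = -⅓*184 = -184/3)
-F(190, 207) = -1*(-184/3) = 184/3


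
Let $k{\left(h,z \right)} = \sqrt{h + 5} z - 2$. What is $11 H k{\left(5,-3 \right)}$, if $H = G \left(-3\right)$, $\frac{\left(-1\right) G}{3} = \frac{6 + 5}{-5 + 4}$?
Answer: $2178 + 3267 \sqrt{10} \approx 12509.0$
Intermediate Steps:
$k{\left(h,z \right)} = -2 + z \sqrt{5 + h}$ ($k{\left(h,z \right)} = \sqrt{5 + h} z - 2 = z \sqrt{5 + h} - 2 = -2 + z \sqrt{5 + h}$)
$G = 33$ ($G = - 3 \frac{6 + 5}{-5 + 4} = - 3 \frac{11}{-1} = - 3 \cdot 11 \left(-1\right) = \left(-3\right) \left(-11\right) = 33$)
$H = -99$ ($H = 33 \left(-3\right) = -99$)
$11 H k{\left(5,-3 \right)} = 11 \left(-99\right) \left(-2 - 3 \sqrt{5 + 5}\right) = - 1089 \left(-2 - 3 \sqrt{10}\right) = 2178 + 3267 \sqrt{10}$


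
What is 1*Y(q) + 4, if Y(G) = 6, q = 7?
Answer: 10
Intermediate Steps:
1*Y(q) + 4 = 1*6 + 4 = 6 + 4 = 10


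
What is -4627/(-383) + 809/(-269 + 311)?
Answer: 504181/16086 ≈ 31.343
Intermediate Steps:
-4627/(-383) + 809/(-269 + 311) = -4627*(-1/383) + 809/42 = 4627/383 + 809*(1/42) = 4627/383 + 809/42 = 504181/16086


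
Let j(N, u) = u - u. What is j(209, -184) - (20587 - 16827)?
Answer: -3760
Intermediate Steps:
j(N, u) = 0
j(209, -184) - (20587 - 16827) = 0 - (20587 - 16827) = 0 - 1*3760 = 0 - 3760 = -3760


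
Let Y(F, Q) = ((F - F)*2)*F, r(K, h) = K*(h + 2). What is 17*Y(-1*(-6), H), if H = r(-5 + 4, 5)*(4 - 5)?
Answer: 0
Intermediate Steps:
r(K, h) = K*(2 + h)
H = 7 (H = ((-5 + 4)*(2 + 5))*(4 - 5) = -1*7*(-1) = -7*(-1) = 7)
Y(F, Q) = 0 (Y(F, Q) = (0*2)*F = 0*F = 0)
17*Y(-1*(-6), H) = 17*0 = 0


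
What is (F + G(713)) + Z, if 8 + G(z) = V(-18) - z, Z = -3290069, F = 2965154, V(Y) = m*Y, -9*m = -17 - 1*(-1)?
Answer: -325668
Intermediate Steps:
m = 16/9 (m = -(-17 - 1*(-1))/9 = -(-17 + 1)/9 = -⅑*(-16) = 16/9 ≈ 1.7778)
V(Y) = 16*Y/9
G(z) = -40 - z (G(z) = -8 + ((16/9)*(-18) - z) = -8 + (-32 - z) = -40 - z)
(F + G(713)) + Z = (2965154 + (-40 - 1*713)) - 3290069 = (2965154 + (-40 - 713)) - 3290069 = (2965154 - 753) - 3290069 = 2964401 - 3290069 = -325668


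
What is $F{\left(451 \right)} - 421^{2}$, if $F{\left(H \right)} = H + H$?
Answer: $-176339$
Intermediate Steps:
$F{\left(H \right)} = 2 H$
$F{\left(451 \right)} - 421^{2} = 2 \cdot 451 - 421^{2} = 902 - 177241 = -176339$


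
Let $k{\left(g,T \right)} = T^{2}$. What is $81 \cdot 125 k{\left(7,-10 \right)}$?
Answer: $1012500$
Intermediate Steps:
$81 \cdot 125 k{\left(7,-10 \right)} = 81 \cdot 125 \left(-10\right)^{2} = 10125 \cdot 100 = 1012500$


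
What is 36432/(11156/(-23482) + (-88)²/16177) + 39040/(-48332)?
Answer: 41805250664518456/4150498417 ≈ 1.0072e+7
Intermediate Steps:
36432/(11156/(-23482) + (-88)²/16177) + 39040/(-48332) = 36432/(11156*(-1/23482) + 7744*(1/16177)) + 39040*(-1/48332) = 36432/(-5578/11741 + 7744/16177) - 9760/12083 = 36432/(686998/189934157) - 9760/12083 = 36432*(189934157/686998) - 9760/12083 = 3459840603912/343499 - 9760/12083 = 41805250664518456/4150498417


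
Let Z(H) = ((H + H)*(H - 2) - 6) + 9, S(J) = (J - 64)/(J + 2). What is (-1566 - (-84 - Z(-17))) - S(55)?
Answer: -15824/19 ≈ -832.84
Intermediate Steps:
S(J) = (-64 + J)/(2 + J)
Z(H) = 3 + 2*H*(-2 + H) (Z(H) = ((2*H)*(-2 + H) - 6) + 9 = (2*H*(-2 + H) - 6) + 9 = (-6 + 2*H*(-2 + H)) + 9 = 3 + 2*H*(-2 + H))
(-1566 - (-84 - Z(-17))) - S(55) = (-1566 - (-84 - (3 - 4*(-17) + 2*(-17)**2))) - (-64 + 55)/(2 + 55) = (-1566 - (-84 - (3 + 68 + 2*289))) - (-9)/57 = (-1566 - (-84 - (3 + 68 + 578))) - (-9)/57 = (-1566 - (-84 - 1*649)) - 1*(-3/19) = (-1566 - (-84 - 649)) + 3/19 = (-1566 - 1*(-733)) + 3/19 = (-1566 + 733) + 3/19 = -833 + 3/19 = -15824/19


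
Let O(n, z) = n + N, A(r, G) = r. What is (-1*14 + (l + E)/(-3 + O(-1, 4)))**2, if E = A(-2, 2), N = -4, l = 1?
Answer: 12321/64 ≈ 192.52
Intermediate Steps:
E = -2
O(n, z) = -4 + n (O(n, z) = n - 4 = -4 + n)
(-1*14 + (l + E)/(-3 + O(-1, 4)))**2 = (-1*14 + (1 - 2)/(-3 + (-4 - 1)))**2 = (-14 - 1/(-3 - 5))**2 = (-14 - 1/(-8))**2 = (-14 - 1*(-1/8))**2 = (-14 + 1/8)**2 = (-111/8)**2 = 12321/64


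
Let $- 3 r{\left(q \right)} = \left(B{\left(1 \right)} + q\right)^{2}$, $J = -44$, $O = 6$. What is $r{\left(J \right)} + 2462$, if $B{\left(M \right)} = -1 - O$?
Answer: $1595$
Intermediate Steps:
$B{\left(M \right)} = -7$ ($B{\left(M \right)} = -1 - 6 = -7$)
$r{\left(q \right)} = - \frac{\left(-7 + q\right)^{2}}{3}$
$r{\left(J \right)} + 2462 = - \frac{\left(-7 - 44\right)^{2}}{3} + 2462 = - \frac{\left(-51\right)^{2}}{3} + 2462 = \left(- \frac{1}{3}\right) 2601 + 2462 = -867 + 2462 = 1595$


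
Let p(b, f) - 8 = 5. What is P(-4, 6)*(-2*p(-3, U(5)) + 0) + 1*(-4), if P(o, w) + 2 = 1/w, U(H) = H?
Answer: 131/3 ≈ 43.667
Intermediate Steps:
P(o, w) = -2 + 1/w
p(b, f) = 13 (p(b, f) = 8 + 5 = 13)
P(-4, 6)*(-2*p(-3, U(5)) + 0) + 1*(-4) = (-2 + 1/6)*(-2*13 + 0) + 1*(-4) = (-2 + ⅙)*(-26 + 0) - 4 = -11/6*(-26) - 4 = 143/3 - 4 = 131/3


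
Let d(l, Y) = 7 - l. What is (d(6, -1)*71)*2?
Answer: 142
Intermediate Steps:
(d(6, -1)*71)*2 = ((7 - 1*6)*71)*2 = ((7 - 6)*71)*2 = (1*71)*2 = 71*2 = 142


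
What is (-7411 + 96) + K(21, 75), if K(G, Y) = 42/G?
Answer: -7313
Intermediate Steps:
(-7411 + 96) + K(21, 75) = (-7411 + 96) + 42/21 = -7315 + 42*(1/21) = -7315 + 2 = -7313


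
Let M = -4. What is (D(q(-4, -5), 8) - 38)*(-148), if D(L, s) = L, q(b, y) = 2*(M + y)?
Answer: 8288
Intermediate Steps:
q(b, y) = -8 + 2*y (q(b, y) = 2*(-4 + y) = -8 + 2*y)
(D(q(-4, -5), 8) - 38)*(-148) = ((-8 + 2*(-5)) - 38)*(-148) = ((-8 - 10) - 38)*(-148) = (-18 - 38)*(-148) = -56*(-148) = 8288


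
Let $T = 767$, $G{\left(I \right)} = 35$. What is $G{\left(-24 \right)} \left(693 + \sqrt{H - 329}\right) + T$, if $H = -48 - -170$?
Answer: $25022 + 105 i \sqrt{23} \approx 25022.0 + 503.56 i$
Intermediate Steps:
$H = 122$ ($H = -48 + 170 = 122$)
$G{\left(-24 \right)} \left(693 + \sqrt{H - 329}\right) + T = 35 \left(693 + \sqrt{122 - 329}\right) + 767 = 35 \left(693 + \sqrt{-207}\right) + 767 = 35 \left(693 + 3 i \sqrt{23}\right) + 767 = \left(24255 + 105 i \sqrt{23}\right) + 767 = 25022 + 105 i \sqrt{23}$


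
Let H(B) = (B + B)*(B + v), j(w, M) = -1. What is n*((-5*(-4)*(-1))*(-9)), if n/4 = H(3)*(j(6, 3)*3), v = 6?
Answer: -116640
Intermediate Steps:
H(B) = 2*B*(6 + B) (H(B) = (B + B)*(B + 6) = (2*B)*(6 + B) = 2*B*(6 + B))
n = -648 (n = 4*((2*3*(6 + 3))*(-1*3)) = 4*((2*3*9)*(-3)) = 4*(54*(-3)) = 4*(-162) = -648)
n*((-5*(-4)*(-1))*(-9)) = -648*-5*(-4)*(-1)*(-9) = -648*20*(-1)*(-9) = -(-12960)*(-9) = -648*180 = -116640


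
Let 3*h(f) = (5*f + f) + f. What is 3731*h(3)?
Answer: 26117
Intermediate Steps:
h(f) = 7*f/3 (h(f) = ((5*f + f) + f)/3 = (6*f + f)/3 = (7*f)/3 = 7*f/3)
3731*h(3) = 3731*((7/3)*3) = 3731*7 = 26117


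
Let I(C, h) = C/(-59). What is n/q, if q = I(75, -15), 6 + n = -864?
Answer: 3422/5 ≈ 684.40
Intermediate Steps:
n = -870 (n = -6 - 864 = -870)
I(C, h) = -C/59 (I(C, h) = C*(-1/59) = -C/59)
q = -75/59 (q = -1/59*75 = -75/59 ≈ -1.2712)
n/q = -870/(-75/59) = -870*(-59/75) = 3422/5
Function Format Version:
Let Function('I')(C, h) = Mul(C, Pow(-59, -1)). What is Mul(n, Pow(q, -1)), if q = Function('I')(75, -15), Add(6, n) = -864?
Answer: Rational(3422, 5) ≈ 684.40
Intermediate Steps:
n = -870 (n = Add(-6, -864) = -870)
Function('I')(C, h) = Mul(Rational(-1, 59), C) (Function('I')(C, h) = Mul(C, Rational(-1, 59)) = Mul(Rational(-1, 59), C))
q = Rational(-75, 59) (q = Mul(Rational(-1, 59), 75) = Rational(-75, 59) ≈ -1.2712)
Mul(n, Pow(q, -1)) = Mul(-870, Pow(Rational(-75, 59), -1)) = Mul(-870, Rational(-59, 75)) = Rational(3422, 5)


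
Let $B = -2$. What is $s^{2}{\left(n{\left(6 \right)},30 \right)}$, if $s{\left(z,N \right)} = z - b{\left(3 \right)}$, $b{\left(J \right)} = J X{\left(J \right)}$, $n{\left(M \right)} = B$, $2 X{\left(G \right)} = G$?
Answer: $\frac{169}{4} \approx 42.25$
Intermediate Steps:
$X{\left(G \right)} = \frac{G}{2}$
$n{\left(M \right)} = -2$
$b{\left(J \right)} = \frac{J^{2}}{2}$ ($b{\left(J \right)} = J \frac{J}{2} = \frac{J^{2}}{2}$)
$s{\left(z,N \right)} = - \frac{9}{2} + z$ ($s{\left(z,N \right)} = z - \frac{3^{2}}{2} = z - \frac{1}{2} \cdot 9 = z - \frac{9}{2} = - \frac{9}{2} + z$)
$s^{2}{\left(n{\left(6 \right)},30 \right)} = \left(- \frac{9}{2} - 2\right)^{2} = \left(- \frac{13}{2}\right)^{2} = \frac{169}{4}$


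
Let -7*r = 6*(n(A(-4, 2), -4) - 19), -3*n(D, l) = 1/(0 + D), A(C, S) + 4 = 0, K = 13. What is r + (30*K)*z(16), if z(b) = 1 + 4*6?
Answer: 136727/14 ≈ 9766.2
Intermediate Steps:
A(C, S) = -4 (A(C, S) = -4 + 0 = -4)
n(D, l) = -1/(3*D) (n(D, l) = -1/(3*(0 + D)) = -1/(3*D))
z(b) = 25 (z(b) = 1 + 24 = 25)
r = 227/14 (r = -6*(-1/3/(-4) - 19)/7 = -6*(-1/3*(-1/4) - 19)/7 = -6*(1/12 - 19)/7 = -6*(-227)/(7*12) = -1/7*(-227/2) = 227/14 ≈ 16.214)
r + (30*K)*z(16) = 227/14 + (30*13)*25 = 227/14 + 390*25 = 227/14 + 9750 = 136727/14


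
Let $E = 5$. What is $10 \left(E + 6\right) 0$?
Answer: $0$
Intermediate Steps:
$10 \left(E + 6\right) 0 = 10 \left(5 + 6\right) 0 = 10 \cdot 11 \cdot 0 = 110 \cdot 0 = 0$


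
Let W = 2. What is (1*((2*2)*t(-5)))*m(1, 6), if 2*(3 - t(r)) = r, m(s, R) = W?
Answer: 44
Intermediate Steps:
m(s, R) = 2
t(r) = 3 - r/2
(1*((2*2)*t(-5)))*m(1, 6) = (1*((2*2)*(3 - 1/2*(-5))))*2 = (1*(4*(3 + 5/2)))*2 = (1*(4*(11/2)))*2 = (1*22)*2 = 22*2 = 44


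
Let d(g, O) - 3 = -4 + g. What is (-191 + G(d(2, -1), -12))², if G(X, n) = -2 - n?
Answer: 32761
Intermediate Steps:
d(g, O) = -1 + g (d(g, O) = 3 + (-4 + g) = -1 + g)
(-191 + G(d(2, -1), -12))² = (-191 + (-2 - 1*(-12)))² = (-191 + (-2 + 12))² = (-191 + 10)² = (-181)² = 32761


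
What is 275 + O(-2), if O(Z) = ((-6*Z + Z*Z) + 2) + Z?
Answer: 291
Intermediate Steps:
O(Z) = 2 + Z² - 5*Z (O(Z) = ((-6*Z + Z²) + 2) + Z = ((Z² - 6*Z) + 2) + Z = (2 + Z² - 6*Z) + Z = 2 + Z² - 5*Z)
275 + O(-2) = 275 + (2 + (-2)² - 5*(-2)) = 275 + (2 + 4 + 10) = 275 + 16 = 291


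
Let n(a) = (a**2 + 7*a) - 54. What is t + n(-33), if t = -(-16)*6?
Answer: 900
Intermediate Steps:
n(a) = -54 + a**2 + 7*a
t = 96 (t = -1*(-96) = 96)
t + n(-33) = 96 + (-54 + (-33)**2 + 7*(-33)) = 96 + (-54 + 1089 - 231) = 96 + 804 = 900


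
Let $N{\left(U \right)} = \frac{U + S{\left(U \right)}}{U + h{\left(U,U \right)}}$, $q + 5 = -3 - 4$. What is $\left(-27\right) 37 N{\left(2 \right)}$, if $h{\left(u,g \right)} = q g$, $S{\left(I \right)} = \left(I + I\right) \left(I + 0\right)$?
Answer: $\frac{4995}{11} \approx 454.09$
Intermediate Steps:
$q = -12$ ($q = -5 - 7 = -12$)
$S{\left(I \right)} = 2 I^{2}$ ($S{\left(I \right)} = 2 I I = 2 I^{2}$)
$h{\left(u,g \right)} = - 12 g$
$N{\left(U \right)} = - \frac{U + 2 U^{2}}{11 U}$ ($N{\left(U \right)} = \frac{U + 2 U^{2}}{U - 12 U} = \frac{U + 2 U^{2}}{\left(-11\right) U} = \left(U + 2 U^{2}\right) \left(- \frac{1}{11 U}\right) = - \frac{U + 2 U^{2}}{11 U}$)
$\left(-27\right) 37 N{\left(2 \right)} = \left(-27\right) 37 \left(- \frac{1}{11} - \frac{4}{11}\right) = - 999 \left(- \frac{1}{11} - \frac{4}{11}\right) = \left(-999\right) \left(- \frac{5}{11}\right) = \frac{4995}{11}$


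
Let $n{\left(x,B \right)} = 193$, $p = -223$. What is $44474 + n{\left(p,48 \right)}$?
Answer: $44667$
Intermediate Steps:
$44474 + n{\left(p,48 \right)} = 44474 + 193 = 44667$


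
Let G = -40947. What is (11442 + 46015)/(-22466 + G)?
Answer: -57457/63413 ≈ -0.90608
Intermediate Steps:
(11442 + 46015)/(-22466 + G) = (11442 + 46015)/(-22466 - 40947) = 57457/(-63413) = 57457*(-1/63413) = -57457/63413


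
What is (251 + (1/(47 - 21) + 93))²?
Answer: 80013025/676 ≈ 1.1836e+5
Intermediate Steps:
(251 + (1/(47 - 21) + 93))² = (251 + (1/26 + 93))² = (251 + 2419/26)² = (8945/26)² = 80013025/676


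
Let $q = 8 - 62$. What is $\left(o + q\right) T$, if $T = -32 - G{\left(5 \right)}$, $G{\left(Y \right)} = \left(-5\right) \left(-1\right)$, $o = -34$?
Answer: $3256$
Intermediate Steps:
$G{\left(Y \right)} = 5$
$T = -37$ ($T = -32 - 5 = -37$)
$q = -54$
$\left(o + q\right) T = \left(-34 - 54\right) \left(-37\right) = \left(-88\right) \left(-37\right) = 3256$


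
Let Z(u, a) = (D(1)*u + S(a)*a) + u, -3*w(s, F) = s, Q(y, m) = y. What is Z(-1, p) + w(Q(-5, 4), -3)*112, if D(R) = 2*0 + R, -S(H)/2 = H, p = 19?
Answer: -1612/3 ≈ -537.33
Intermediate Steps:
w(s, F) = -s/3
S(H) = -2*H
D(R) = R (D(R) = 0 + R = R)
Z(u, a) = -2*a**2 + 2*u (Z(u, a) = (1*u + (-2*a)*a) + u = (u - 2*a**2) + u = -2*a**2 + 2*u)
Z(-1, p) + w(Q(-5, 4), -3)*112 = (-2*19**2 + 2*(-1)) - 1/3*(-5)*112 = (-2*361 - 2) + (5/3)*112 = (-722 - 2) + 560/3 = -724 + 560/3 = -1612/3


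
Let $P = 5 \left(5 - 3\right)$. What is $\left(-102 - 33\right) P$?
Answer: $-1350$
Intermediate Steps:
$P = 10$ ($P = 5 \cdot 2 = 10$)
$\left(-102 - 33\right) P = \left(-102 - 33\right) 10 = \left(-135\right) 10 = -1350$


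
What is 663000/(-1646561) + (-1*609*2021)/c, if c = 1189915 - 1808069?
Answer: 1616733064629/1017828268394 ≈ 1.5884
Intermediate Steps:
c = -618154
663000/(-1646561) + (-1*609*2021)/c = 663000/(-1646561) + (-1*609*2021)/(-618154) = 663000*(-1/1646561) - 609*2021*(-1/618154) = -663000/1646561 - 1230789*(-1/618154) = -663000/1646561 + 1230789/618154 = 1616733064629/1017828268394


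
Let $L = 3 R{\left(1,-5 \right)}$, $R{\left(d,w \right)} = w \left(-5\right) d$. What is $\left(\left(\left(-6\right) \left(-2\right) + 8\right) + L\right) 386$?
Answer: $36670$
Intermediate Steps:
$R{\left(d,w \right)} = - 5 d w$ ($R{\left(d,w \right)} = - 5 w d = - 5 d w$)
$L = 75$ ($L = 3 \left(\left(-5\right) 1 \left(-5\right)\right) = 3 \cdot 25 = 75$)
$\left(\left(\left(-6\right) \left(-2\right) + 8\right) + L\right) 386 = \left(\left(\left(-6\right) \left(-2\right) + 8\right) + 75\right) 386 = \left(\left(12 + 8\right) + 75\right) 386 = \left(20 + 75\right) 386 = 95 \cdot 386 = 36670$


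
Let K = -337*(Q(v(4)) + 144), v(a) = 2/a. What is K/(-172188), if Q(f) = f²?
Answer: 194449/688752 ≈ 0.28232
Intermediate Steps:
K = -194449/4 (K = -337*((2/4)² + 144) = -337*((2*(¼))² + 144) = -337*((½)² + 144) = -337*(¼ + 144) = -337*577/4 = -194449/4 ≈ -48612.)
K/(-172188) = -194449/4/(-172188) = -194449/4*(-1/172188) = 194449/688752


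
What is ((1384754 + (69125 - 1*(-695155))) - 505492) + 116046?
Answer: 1759588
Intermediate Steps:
((1384754 + (69125 - 1*(-695155))) - 505492) + 116046 = ((1384754 + (69125 + 695155)) - 505492) + 116046 = ((1384754 + 764280) - 505492) + 116046 = (2149034 - 505492) + 116046 = 1643542 + 116046 = 1759588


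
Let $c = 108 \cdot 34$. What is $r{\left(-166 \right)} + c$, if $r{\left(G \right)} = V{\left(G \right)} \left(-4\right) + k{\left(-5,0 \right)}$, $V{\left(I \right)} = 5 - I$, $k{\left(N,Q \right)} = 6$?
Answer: $2994$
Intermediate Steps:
$c = 3672$
$r{\left(G \right)} = -14 + 4 G$ ($r{\left(G \right)} = \left(5 - G\right) \left(-4\right) + 6 = \left(-20 + 4 G\right) + 6 = -14 + 4 G$)
$r{\left(-166 \right)} + c = \left(-14 + 4 \left(-166\right)\right) + 3672 = \left(-14 - 664\right) + 3672 = -678 + 3672 = 2994$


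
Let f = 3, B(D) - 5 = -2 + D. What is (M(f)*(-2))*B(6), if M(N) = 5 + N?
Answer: -144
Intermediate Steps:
B(D) = 3 + D (B(D) = 5 + (-2 + D) = 3 + D)
(M(f)*(-2))*B(6) = ((5 + 3)*(-2))*(3 + 6) = (8*(-2))*9 = -16*9 = -144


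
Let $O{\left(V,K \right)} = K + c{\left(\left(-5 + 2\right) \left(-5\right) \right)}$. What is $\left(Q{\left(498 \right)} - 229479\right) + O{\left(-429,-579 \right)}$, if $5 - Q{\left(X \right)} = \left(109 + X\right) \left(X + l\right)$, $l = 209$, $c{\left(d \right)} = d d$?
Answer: $-658977$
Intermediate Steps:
$c{\left(d \right)} = d^{2}$
$O{\left(V,K \right)} = 225 + K$ ($O{\left(V,K \right)} = K + \left(\left(-5 + 2\right) \left(-5\right)\right)^{2} = K + \left(\left(-3\right) \left(-5\right)\right)^{2} = K + 15^{2} = K + 225 = 225 + K$)
$Q{\left(X \right)} = 5 - \left(109 + X\right) \left(209 + X\right)$ ($Q{\left(X \right)} = 5 - \left(109 + X\right) \left(X + 209\right) = 5 - \left(109 + X\right) \left(209 + X\right)$)
$\left(Q{\left(498 \right)} - 229479\right) + O{\left(-429,-579 \right)} = \left(\left(-22776 - 498^{2} - 158364\right) - 229479\right) + \left(225 - 579\right) = \left(\left(-22776 - 248004 - 158364\right) - 229479\right) - 354 = \left(-429144 - 229479\right) - 354 = -658623 - 354 = -658977$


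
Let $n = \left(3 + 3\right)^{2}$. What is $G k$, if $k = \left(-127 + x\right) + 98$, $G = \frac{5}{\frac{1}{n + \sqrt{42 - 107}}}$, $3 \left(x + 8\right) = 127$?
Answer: $960 + \frac{80 i \sqrt{65}}{3} \approx 960.0 + 214.99 i$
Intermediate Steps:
$x = \frac{103}{3}$ ($x = -8 + \frac{1}{3} \cdot 127 = -8 + \frac{127}{3} = \frac{103}{3} \approx 34.333$)
$n = 36$ ($n = 6^{2} = 36$)
$G = 180 + 5 i \sqrt{65}$ ($G = \frac{5}{\frac{1}{36 + \sqrt{42 - 107}}} = \frac{5}{\frac{1}{36 + \sqrt{-65}}} = \frac{5}{\frac{1}{36 + i \sqrt{65}}} = 5 \left(36 + i \sqrt{65}\right) = 180 + 5 i \sqrt{65} \approx 180.0 + 40.311 i$)
$k = \frac{16}{3}$ ($k = \left(-127 + \frac{103}{3}\right) + 98 = - \frac{278}{3} + 98 = \frac{16}{3} \approx 5.3333$)
$G k = \left(180 + 5 i \sqrt{65}\right) \frac{16}{3} = 960 + \frac{80 i \sqrt{65}}{3}$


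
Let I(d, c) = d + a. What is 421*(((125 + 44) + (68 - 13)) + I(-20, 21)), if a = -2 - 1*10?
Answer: 80832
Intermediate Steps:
a = -12 (a = -2 - 10 = -12)
I(d, c) = -12 + d (I(d, c) = d - 12 = -12 + d)
421*(((125 + 44) + (68 - 13)) + I(-20, 21)) = 421*(((125 + 44) + (68 - 13)) + (-12 - 20)) = 421*((169 + 55) - 32) = 421*(224 - 32) = 421*192 = 80832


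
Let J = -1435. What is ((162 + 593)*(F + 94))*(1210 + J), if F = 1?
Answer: -16138125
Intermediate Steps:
((162 + 593)*(F + 94))*(1210 + J) = ((162 + 593)*(1 + 94))*(1210 - 1435) = (755*95)*(-225) = 71725*(-225) = -16138125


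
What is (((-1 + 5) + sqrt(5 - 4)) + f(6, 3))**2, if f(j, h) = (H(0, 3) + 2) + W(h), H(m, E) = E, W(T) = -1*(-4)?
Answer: 196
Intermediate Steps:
W(T) = 4
f(j, h) = 9 (f(j, h) = (3 + 2) + 4 = 5 + 4 = 9)
(((-1 + 5) + sqrt(5 - 4)) + f(6, 3))**2 = (((-1 + 5) + sqrt(5 - 4)) + 9)**2 = ((4 + sqrt(1)) + 9)**2 = ((4 + 1) + 9)**2 = (5 + 9)**2 = 14**2 = 196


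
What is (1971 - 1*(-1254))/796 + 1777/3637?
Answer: 13143817/2895052 ≈ 4.5401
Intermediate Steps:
(1971 - 1*(-1254))/796 + 1777/3637 = (1971 + 1254)*(1/796) + 1777*(1/3637) = 3225*(1/796) + 1777/3637 = 3225/796 + 1777/3637 = 13143817/2895052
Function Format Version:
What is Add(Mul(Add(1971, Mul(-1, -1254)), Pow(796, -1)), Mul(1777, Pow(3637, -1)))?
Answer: Rational(13143817, 2895052) ≈ 4.5401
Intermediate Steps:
Add(Mul(Add(1971, Mul(-1, -1254)), Pow(796, -1)), Mul(1777, Pow(3637, -1))) = Add(Mul(Add(1971, 1254), Rational(1, 796)), Mul(1777, Rational(1, 3637))) = Add(Mul(3225, Rational(1, 796)), Rational(1777, 3637)) = Add(Rational(3225, 796), Rational(1777, 3637)) = Rational(13143817, 2895052)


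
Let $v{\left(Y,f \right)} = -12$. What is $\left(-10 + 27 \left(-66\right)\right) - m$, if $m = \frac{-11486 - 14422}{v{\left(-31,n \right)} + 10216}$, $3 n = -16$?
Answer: $- \frac{4564915}{2551} \approx -1789.5$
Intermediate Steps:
$n = - \frac{16}{3}$ ($n = \frac{1}{3} \left(-16\right) = - \frac{16}{3} \approx -5.3333$)
$m = - \frac{6477}{2551}$ ($m = \frac{-11486 - 14422}{-12 + 10216} = - \frac{25908}{10204} = \left(-25908\right) \frac{1}{10204} = - \frac{6477}{2551} \approx -2.539$)
$\left(-10 + 27 \left(-66\right)\right) - m = \left(-10 + 27 \left(-66\right)\right) - - \frac{6477}{2551} = \left(-10 - 1782\right) + \frac{6477}{2551} = -1792 + \frac{6477}{2551} = - \frac{4564915}{2551}$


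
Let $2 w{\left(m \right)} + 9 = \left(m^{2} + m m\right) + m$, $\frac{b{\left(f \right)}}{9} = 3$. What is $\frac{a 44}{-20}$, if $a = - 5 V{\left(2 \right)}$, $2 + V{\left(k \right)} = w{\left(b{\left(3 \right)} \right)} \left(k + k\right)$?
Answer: $32450$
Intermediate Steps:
$b{\left(f \right)} = 27$ ($b{\left(f \right)} = 9 \cdot 3 = 27$)
$w{\left(m \right)} = - \frac{9}{2} + m^{2} + \frac{m}{2}$ ($w{\left(m \right)} = - \frac{9}{2} + \frac{\left(m^{2} + m m\right) + m}{2} = - \frac{9}{2} + \frac{\left(m^{2} + m^{2}\right) + m}{2} = - \frac{9}{2} + \frac{2 m^{2} + m}{2} = - \frac{9}{2} + \frac{m + 2 m^{2}}{2} = - \frac{9}{2} + \left(m^{2} + \frac{m}{2}\right) = - \frac{9}{2} + m^{2} + \frac{m}{2}$)
$V{\left(k \right)} = -2 + 1476 k$ ($V{\left(k \right)} = -2 + \left(- \frac{9}{2} + 27^{2} + \frac{1}{2} \cdot 27\right) \left(k + k\right) = -2 + \left(- \frac{9}{2} + 729 + \frac{27}{2}\right) 2 k = -2 + 738 \cdot 2 k = -2 + 1476 k$)
$a = -14750$ ($a = - 5 \left(-2 + 1476 \cdot 2\right) = - 5 \left(-2 + 2952\right) = \left(-5\right) 2950 = -14750$)
$\frac{a 44}{-20} = \frac{\left(-14750\right) 44}{-20} = \left(-649000\right) \left(- \frac{1}{20}\right) = 32450$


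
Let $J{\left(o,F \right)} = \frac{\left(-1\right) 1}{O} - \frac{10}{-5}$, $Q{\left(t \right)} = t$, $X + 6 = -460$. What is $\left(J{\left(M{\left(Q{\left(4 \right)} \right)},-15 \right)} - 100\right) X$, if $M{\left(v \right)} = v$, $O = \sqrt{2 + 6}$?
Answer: $45668 + \frac{233 \sqrt{2}}{2} \approx 45833.0$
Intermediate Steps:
$X = -466$ ($X = -6 - 460 = -466$)
$O = 2 \sqrt{2}$ ($O = \sqrt{8} = 2 \sqrt{2} \approx 2.8284$)
$J{\left(o,F \right)} = 2 - \frac{\sqrt{2}}{4}$ ($J{\left(o,F \right)} = \frac{\left(-1\right) 1}{2 \sqrt{2}} - \frac{10}{-5} = - \frac{\sqrt{2}}{4} - -2 = - \frac{\sqrt{2}}{4} + 2 = 2 - \frac{\sqrt{2}}{4}$)
$\left(J{\left(M{\left(Q{\left(4 \right)} \right)},-15 \right)} - 100\right) X = \left(\left(2 - \frac{\sqrt{2}}{4}\right) - 100\right) \left(-466\right) = \left(-98 - \frac{\sqrt{2}}{4}\right) \left(-466\right) = 45668 + \frac{233 \sqrt{2}}{2}$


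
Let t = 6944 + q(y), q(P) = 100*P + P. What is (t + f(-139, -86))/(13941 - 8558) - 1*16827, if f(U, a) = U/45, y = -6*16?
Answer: -4076212324/242235 ≈ -16828.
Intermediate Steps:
y = -96
q(P) = 101*P
f(U, a) = U/45 (f(U, a) = U*(1/45) = U/45)
t = -2752 (t = 6944 + 101*(-96) = 6944 - 9696 = -2752)
(t + f(-139, -86))/(13941 - 8558) - 1*16827 = (-2752 + (1/45)*(-139))/(13941 - 8558) - 1*16827 = (-2752 - 139/45)/5383 - 16827 = -123979/45*1/5383 - 16827 = -123979/242235 - 16827 = -4076212324/242235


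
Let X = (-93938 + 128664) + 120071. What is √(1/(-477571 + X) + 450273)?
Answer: √46910816757912974/322774 ≈ 671.02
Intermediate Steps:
X = 154797 (X = 34726 + 120071 = 154797)
√(1/(-477571 + X) + 450273) = √(1/(-477571 + 154797) + 450273) = √(1/(-322774) + 450273) = √(-1/322774 + 450273) = √(145336417301/322774) = √46910816757912974/322774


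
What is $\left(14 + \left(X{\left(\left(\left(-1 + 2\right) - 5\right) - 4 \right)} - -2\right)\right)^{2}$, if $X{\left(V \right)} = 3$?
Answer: $361$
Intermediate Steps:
$\left(14 + \left(X{\left(\left(\left(-1 + 2\right) - 5\right) - 4 \right)} - -2\right)\right)^{2} = \left(14 + \left(3 - -2\right)\right)^{2} = \left(14 + \left(3 + 2\right)\right)^{2} = \left(14 + 5\right)^{2} = 19^{2} = 361$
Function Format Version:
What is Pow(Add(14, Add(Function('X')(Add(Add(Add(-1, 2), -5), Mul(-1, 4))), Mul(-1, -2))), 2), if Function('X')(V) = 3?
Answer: 361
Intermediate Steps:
Pow(Add(14, Add(Function('X')(Add(Add(Add(-1, 2), -5), Mul(-1, 4))), Mul(-1, -2))), 2) = Pow(Add(14, Add(3, Mul(-1, -2))), 2) = Pow(Add(14, Add(3, 2)), 2) = Pow(Add(14, 5), 2) = Pow(19, 2) = 361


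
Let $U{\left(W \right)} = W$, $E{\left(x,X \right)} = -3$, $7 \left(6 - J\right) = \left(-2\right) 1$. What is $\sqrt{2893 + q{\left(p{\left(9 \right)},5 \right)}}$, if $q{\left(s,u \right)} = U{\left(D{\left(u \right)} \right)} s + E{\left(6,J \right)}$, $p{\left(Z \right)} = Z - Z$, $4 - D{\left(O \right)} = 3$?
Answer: $17 \sqrt{10} \approx 53.759$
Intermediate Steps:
$J = \frac{44}{7}$ ($J = 6 - \frac{\left(-2\right) 1}{7} = 6 - - \frac{2}{7} = 6 + \frac{2}{7} = \frac{44}{7} \approx 6.2857$)
$D{\left(O \right)} = 1$ ($D{\left(O \right)} = 4 - 3 = 1$)
$p{\left(Z \right)} = 0$
$q{\left(s,u \right)} = -3 + s$ ($q{\left(s,u \right)} = 1 s - 3 = s - 3 = -3 + s$)
$\sqrt{2893 + q{\left(p{\left(9 \right)},5 \right)}} = \sqrt{2893 + \left(-3 + 0\right)} = \sqrt{2893 - 3} = \sqrt{2890} = 17 \sqrt{10}$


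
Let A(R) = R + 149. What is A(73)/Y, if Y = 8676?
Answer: 37/1446 ≈ 0.025588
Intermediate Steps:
A(R) = 149 + R
A(73)/Y = (149 + 73)/8676 = 222*(1/8676) = 37/1446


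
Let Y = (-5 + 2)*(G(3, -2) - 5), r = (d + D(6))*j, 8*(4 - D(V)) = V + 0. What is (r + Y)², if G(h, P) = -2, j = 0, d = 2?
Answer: 441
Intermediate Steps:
D(V) = 4 - V/8 (D(V) = 4 - (V + 0)/8 = 4 - V/8)
r = 0 (r = (2 + (4 - ⅛*6))*0 = (2 + (4 - ¾))*0 = (2 + 13/4)*0 = (21/4)*0 = 0)
Y = 21 (Y = (-5 + 2)*(-2 - 5) = -3*(-7) = 21)
(r + Y)² = (0 + 21)² = 21² = 441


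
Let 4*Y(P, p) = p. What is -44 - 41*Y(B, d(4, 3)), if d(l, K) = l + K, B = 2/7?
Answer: -463/4 ≈ -115.75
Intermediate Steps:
B = 2/7 (B = 2*(1/7) = 2/7 ≈ 0.28571)
d(l, K) = K + l
Y(P, p) = p/4
-44 - 41*Y(B, d(4, 3)) = -44 - 41*(3 + 4)/4 = -44 - 41*7/4 = -44 - 287/4 = -463/4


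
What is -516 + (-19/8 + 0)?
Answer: -4147/8 ≈ -518.38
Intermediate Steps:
-516 + (-19/8 + 0) = -516 - 19/8 = -4147/8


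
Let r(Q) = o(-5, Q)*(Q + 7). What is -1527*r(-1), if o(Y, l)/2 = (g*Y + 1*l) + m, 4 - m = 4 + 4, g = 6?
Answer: 641340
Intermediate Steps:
m = -4 (m = 4 - (4 + 4) = 4 - 1*8 = 4 - 8 = -4)
o(Y, l) = -8 + 2*l + 12*Y (o(Y, l) = 2*((6*Y + 1*l) - 4) = 2*((6*Y + l) - 4) = 2*((l + 6*Y) - 4) = 2*(-4 + l + 6*Y) = -8 + 2*l + 12*Y)
r(Q) = (-68 + 2*Q)*(7 + Q) (r(Q) = (-8 + 2*Q + 12*(-5))*(Q + 7) = (-8 + 2*Q - 60)*(7 + Q) = (-68 + 2*Q)*(7 + Q))
-1527*r(-1) = -3054*(-34 - 1)*(7 - 1) = -3054*(-35)*6 = -1527*(-420) = 641340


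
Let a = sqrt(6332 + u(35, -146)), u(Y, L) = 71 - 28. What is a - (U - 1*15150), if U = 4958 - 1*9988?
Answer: 20180 + 5*sqrt(255) ≈ 20260.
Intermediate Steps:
u(Y, L) = 43
U = -5030 (U = 4958 - 9988 = -5030)
a = 5*sqrt(255) (a = sqrt(6332 + 43) = sqrt(6375) = 5*sqrt(255) ≈ 79.844)
a - (U - 1*15150) = 5*sqrt(255) - (-5030 - 1*15150) = 5*sqrt(255) - (-5030 - 15150) = 5*sqrt(255) - 1*(-20180) = 5*sqrt(255) + 20180 = 20180 + 5*sqrt(255)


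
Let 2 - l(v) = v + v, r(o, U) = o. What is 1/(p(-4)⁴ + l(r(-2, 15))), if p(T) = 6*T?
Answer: 1/331782 ≈ 3.0140e-6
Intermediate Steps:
l(v) = 2 - 2*v (l(v) = 2 - (v + v) = 2 - 2*v)
1/(p(-4)⁴ + l(r(-2, 15))) = 1/((6*(-4))⁴ + (2 - 2*(-2))) = 1/((-24)⁴ + (2 + 4)) = 1/(331776 + 6) = 1/331782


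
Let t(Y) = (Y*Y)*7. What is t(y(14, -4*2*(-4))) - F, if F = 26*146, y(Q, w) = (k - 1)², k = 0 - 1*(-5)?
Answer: -2004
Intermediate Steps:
k = 5 (k = 0 + 5 = 5)
y(Q, w) = 16 (y(Q, w) = (5 - 1)² = 4² = 16)
t(Y) = 7*Y² (t(Y) = Y²*7 = 7*Y²)
F = 3796
t(y(14, -4*2*(-4))) - F = 7*16² - 1*3796 = 7*256 - 3796 = 1792 - 3796 = -2004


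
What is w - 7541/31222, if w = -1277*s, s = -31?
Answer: 1235977773/31222 ≈ 39587.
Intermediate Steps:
w = 39587 (w = -1277*(-31) = 39587)
w - 7541/31222 = 39587 - 7541/31222 = 1235977773/31222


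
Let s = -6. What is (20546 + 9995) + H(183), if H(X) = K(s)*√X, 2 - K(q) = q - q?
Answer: 30541 + 2*√183 ≈ 30568.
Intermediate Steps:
K(q) = 2 (K(q) = 2 - (q - q) = 2 - 1*0 = 2 + 0 = 2)
H(X) = 2*√X
(20546 + 9995) + H(183) = (20546 + 9995) + 2*√183 = 30541 + 2*√183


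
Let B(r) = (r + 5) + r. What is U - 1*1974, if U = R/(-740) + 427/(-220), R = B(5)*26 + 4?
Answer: -16088493/8140 ≈ -1976.5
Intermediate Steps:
B(r) = 5 + 2*r (B(r) = (5 + r) + r = 5 + 2*r)
R = 394 (R = (5 + 2*5)*26 + 4 = (5 + 10)*26 + 4 = 15*26 + 4 = 390 + 4 = 394)
U = -20133/8140 (U = 394/(-740) + 427/(-220) = 394*(-1/740) + 427*(-1/220) = -197/370 - 427/220 = -20133/8140 ≈ -2.4733)
U - 1*1974 = -20133/8140 - 1*1974 = -20133/8140 - 1974 = -16088493/8140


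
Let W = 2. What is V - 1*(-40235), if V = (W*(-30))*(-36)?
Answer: 42395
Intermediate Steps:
V = 2160 (V = (2*(-30))*(-36) = -60*(-36) = 2160)
V - 1*(-40235) = 2160 - 1*(-40235) = 2160 + 40235 = 42395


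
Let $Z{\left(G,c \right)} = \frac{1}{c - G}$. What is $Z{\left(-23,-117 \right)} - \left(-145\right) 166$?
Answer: $\frac{2262579}{94} \approx 24070.0$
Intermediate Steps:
$Z{\left(-23,-117 \right)} - \left(-145\right) 166 = \frac{1}{-117 - -23} - \left(-145\right) 166 = \frac{1}{-117 + 23} - -24070 = \frac{1}{-94} + 24070 = - \frac{1}{94} + 24070 = \frac{2262579}{94}$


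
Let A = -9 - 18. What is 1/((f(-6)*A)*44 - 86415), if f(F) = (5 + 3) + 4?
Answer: -1/100671 ≈ -9.9333e-6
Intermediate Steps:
A = -27
f(F) = 12 (f(F) = 8 + 4 = 12)
1/((f(-6)*A)*44 - 86415) = 1/((12*(-27))*44 - 86415) = 1/(-324*44 - 86415) = 1/(-14256 - 86415) = 1/(-100671) = -1/100671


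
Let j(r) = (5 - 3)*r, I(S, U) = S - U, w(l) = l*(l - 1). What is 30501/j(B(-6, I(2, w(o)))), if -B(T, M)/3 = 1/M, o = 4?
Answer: 50835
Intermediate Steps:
w(l) = l*(-1 + l)
B(T, M) = -3/M
j(r) = 2*r
30501/j(B(-6, I(2, w(o)))) = 30501/((2*(-3/(2 - 4*(-1 + 4))))) = 30501/((2*(-3/(2 - 4*3)))) = 30501/((2*(-3/(2 - 1*12)))) = 30501/((2*(-3/(2 - 12)))) = 30501/((2*(-3/(-10)))) = 30501/((2*(-3*(-⅒)))) = 30501/((2*(3/10))) = 30501/(⅗) = 30501*(5/3) = 50835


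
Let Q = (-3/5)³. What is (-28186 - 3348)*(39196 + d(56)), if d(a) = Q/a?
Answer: -4326022898291/3500 ≈ -1.2360e+9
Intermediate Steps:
Q = -27/125 (Q = (-3*⅕)³ = (-⅗)³ = -27/125 ≈ -0.21600)
d(a) = -27/(125*a)
(-28186 - 3348)*(39196 + d(56)) = (-28186 - 3348)*(39196 - 27/125/56) = -31534*(39196 - 27/125*1/56) = -31534*(39196 - 27/7000) = -31534*274371973/7000 = -4326022898291/3500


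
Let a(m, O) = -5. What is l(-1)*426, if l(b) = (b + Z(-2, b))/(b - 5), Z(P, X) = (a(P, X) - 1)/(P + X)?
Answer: -71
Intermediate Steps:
Z(P, X) = -6/(P + X) (Z(P, X) = (-5 - 1)/(P + X) = -6/(P + X))
l(b) = (b - 6/(-2 + b))/(-5 + b) (l(b) = (b - 6/(-2 + b))/(b - 5) = (b - 6/(-2 + b))/(-5 + b))
l(-1)*426 = ((-6 - (-2 - 1))/((-5 - 1)*(-2 - 1)))*426 = ((-6 - 1*(-3))/(-6*(-3)))*426 = -⅙*(-⅓)*(-6 + 3)*426 = -⅙*(-⅓)*(-3)*426 = -⅙*426 = -71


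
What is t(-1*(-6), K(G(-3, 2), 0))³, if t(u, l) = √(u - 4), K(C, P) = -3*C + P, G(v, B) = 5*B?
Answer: 2*√2 ≈ 2.8284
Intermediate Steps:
K(C, P) = P - 3*C
t(u, l) = √(-4 + u)
t(-1*(-6), K(G(-3, 2), 0))³ = (√(-4 - 1*(-6)))³ = (√(-4 + 6))³ = (√2)³ = 2*√2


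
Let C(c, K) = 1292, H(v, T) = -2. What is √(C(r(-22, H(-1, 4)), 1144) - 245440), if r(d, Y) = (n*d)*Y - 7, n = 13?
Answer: 2*I*√61037 ≈ 494.11*I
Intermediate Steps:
r(d, Y) = -7 + 13*Y*d (r(d, Y) = (13*d)*Y - 7 = 13*Y*d - 7 = -7 + 13*Y*d)
√(C(r(-22, H(-1, 4)), 1144) - 245440) = √(1292 - 245440) = √(-244148) = 2*I*√61037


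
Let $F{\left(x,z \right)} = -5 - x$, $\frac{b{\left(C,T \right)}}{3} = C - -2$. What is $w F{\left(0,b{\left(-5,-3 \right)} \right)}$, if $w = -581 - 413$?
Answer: $4970$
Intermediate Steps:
$b{\left(C,T \right)} = 6 + 3 C$ ($b{\left(C,T \right)} = 3 \left(C - -2\right) = 3 \left(C + 2\right) = 3 \left(2 + C\right) = 6 + 3 C$)
$w = -994$ ($w = -581 - 413 = -994$)
$w F{\left(0,b{\left(-5,-3 \right)} \right)} = - 994 \left(-5 - 0\right) = - 994 \left(-5 + 0\right) = \left(-994\right) \left(-5\right) = 4970$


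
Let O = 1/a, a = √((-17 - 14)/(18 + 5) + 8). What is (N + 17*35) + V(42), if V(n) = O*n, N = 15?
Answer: 610 + 14*√391/17 ≈ 626.28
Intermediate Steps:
a = 3*√391/23 (a = √(-31/23 + 8) = √(153/23) = 3*√391/23 ≈ 2.5792)
O = √391/51 (O = 1/(3*√391/23) = √391/51 ≈ 0.38772)
V(n) = n*√391/51 (V(n) = (√391/51)*n = n*√391/51)
(N + 17*35) + V(42) = (15 + 17*35) + (1/51)*42*√391 = (15 + 595) + 14*√391/17 = 610 + 14*√391/17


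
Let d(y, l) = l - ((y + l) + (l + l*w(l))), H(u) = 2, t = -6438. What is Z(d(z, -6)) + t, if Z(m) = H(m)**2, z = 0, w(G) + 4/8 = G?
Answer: -6434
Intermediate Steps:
w(G) = -1/2 + G
d(y, l) = -l - y - l*(-1/2 + l) (d(y, l) = l - ((y + l) + (l + l*(-1/2 + l))) = l - ((l + y) + (l + l*(-1/2 + l))) = l - (y + 2*l + l*(-1/2 + l)) = l + (-y - 2*l - l*(-1/2 + l)) = -l - y - l*(-1/2 + l))
Z(m) = 4 (Z(m) = 2**2 = 4)
Z(d(z, -6)) + t = 4 - 6438 = -6434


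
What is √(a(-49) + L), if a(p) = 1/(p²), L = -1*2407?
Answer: 3*I*√642134/49 ≈ 49.061*I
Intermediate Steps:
L = -2407
a(p) = p⁻²
√(a(-49) + L) = √((-49)⁻² - 2407) = √(1/2401 - 2407) = √(-5779206/2401) = 3*I*√642134/49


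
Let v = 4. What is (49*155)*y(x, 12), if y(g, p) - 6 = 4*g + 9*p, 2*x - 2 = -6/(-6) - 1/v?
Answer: 1815205/2 ≈ 9.0760e+5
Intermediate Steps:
x = 11/8 (x = 1 + (-6/(-6) - 1/4)/2 = 1 + (-6*(-1/6) - 1*1/4)/2 = 1 + (1 - 1/4)/2 = 1 + (1/2)*(3/4) = 1 + 3/8 = 11/8 ≈ 1.3750)
y(g, p) = 6 + 4*g + 9*p (y(g, p) = 6 + (4*g + 9*p) = 6 + 4*g + 9*p)
(49*155)*y(x, 12) = (49*155)*(6 + 4*(11/8) + 9*12) = 7595*(6 + 11/2 + 108) = 7595*(239/2) = 1815205/2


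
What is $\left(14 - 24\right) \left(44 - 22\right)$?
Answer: $-220$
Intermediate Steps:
$\left(14 - 24\right) \left(44 - 22\right) = \left(-10\right) 22 = -220$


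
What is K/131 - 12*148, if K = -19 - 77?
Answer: -232752/131 ≈ -1776.7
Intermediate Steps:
K = -96
K/131 - 12*148 = -96/131 - 12*148 = -96*1/131 - 1776 = -96/131 - 1776 = -232752/131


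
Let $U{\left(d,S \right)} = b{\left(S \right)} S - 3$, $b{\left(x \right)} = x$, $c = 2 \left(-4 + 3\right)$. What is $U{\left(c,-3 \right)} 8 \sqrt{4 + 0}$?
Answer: $96$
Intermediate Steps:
$c = -2$ ($c = 2 \left(-1\right) = -2$)
$U{\left(d,S \right)} = -3 + S^{2}$ ($U{\left(d,S \right)} = S S - 3 = S^{2} - 3 = -3 + S^{2}$)
$U{\left(c,-3 \right)} 8 \sqrt{4 + 0} = \left(-3 + \left(-3\right)^{2}\right) 8 \sqrt{4 + 0} = \left(-3 + 9\right) 8 \sqrt{4} = 6 \cdot 8 \cdot 2 = 48 \cdot 2 = 96$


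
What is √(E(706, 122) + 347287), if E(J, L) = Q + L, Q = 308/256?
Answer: √22234253/8 ≈ 589.42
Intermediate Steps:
Q = 77/64 (Q = 308*(1/256) = 77/64 ≈ 1.2031)
E(J, L) = 77/64 + L
√(E(706, 122) + 347287) = √((77/64 + 122) + 347287) = √(7885/64 + 347287) = √(22234253/64) = √22234253/8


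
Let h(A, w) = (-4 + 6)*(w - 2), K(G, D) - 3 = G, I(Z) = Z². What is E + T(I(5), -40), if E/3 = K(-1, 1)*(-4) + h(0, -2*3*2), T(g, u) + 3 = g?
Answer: -86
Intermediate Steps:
K(G, D) = 3 + G
h(A, w) = -4 + 2*w (h(A, w) = 2*(-2 + w) = -4 + 2*w)
T(g, u) = -3 + g
E = -108 (E = 3*((3 - 1)*(-4) + (-4 + 2*(-2*3*2))) = 3*(2*(-4) + (-4 + 2*(-6*2))) = 3*(-8 + (-4 + 2*(-12))) = 3*(-8 + (-4 - 24)) = 3*(-8 - 28) = 3*(-36) = -108)
E + T(I(5), -40) = -108 + (-3 + 5²) = -108 + (-3 + 25) = -108 + 22 = -86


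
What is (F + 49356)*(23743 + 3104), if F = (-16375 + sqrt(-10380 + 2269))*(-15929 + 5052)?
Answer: 4783067721657 - 292014819*I*sqrt(8111) ≈ 4.7831e+12 - 2.6299e+10*I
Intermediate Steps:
F = 178110875 - 10877*I*sqrt(8111) (F = (-16375 + sqrt(-8111))*(-10877) = (-16375 + I*sqrt(8111))*(-10877) = 178110875 - 10877*I*sqrt(8111) ≈ 1.7811e+8 - 9.7959e+5*I)
(F + 49356)*(23743 + 3104) = ((178110875 - 10877*I*sqrt(8111)) + 49356)*(23743 + 3104) = (178160231 - 10877*I*sqrt(8111))*26847 = 4783067721657 - 292014819*I*sqrt(8111)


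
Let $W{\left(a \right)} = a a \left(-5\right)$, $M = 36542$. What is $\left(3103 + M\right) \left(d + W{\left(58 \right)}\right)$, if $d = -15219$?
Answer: $-1270186155$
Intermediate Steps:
$W{\left(a \right)} = - 5 a^{2}$ ($W{\left(a \right)} = a^{2} \left(-5\right) = - 5 a^{2}$)
$\left(3103 + M\right) \left(d + W{\left(58 \right)}\right) = \left(3103 + 36542\right) \left(-15219 - 5 \cdot 58^{2}\right) = 39645 \left(-15219 - 16820\right) = 39645 \left(-32039\right) = -1270186155$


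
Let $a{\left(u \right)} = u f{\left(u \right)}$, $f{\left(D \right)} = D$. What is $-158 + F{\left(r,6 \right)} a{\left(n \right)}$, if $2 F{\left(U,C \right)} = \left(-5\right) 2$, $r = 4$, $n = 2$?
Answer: $-178$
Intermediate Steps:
$a{\left(u \right)} = u^{2}$ ($a{\left(u \right)} = u u = u^{2}$)
$F{\left(U,C \right)} = -5$ ($F{\left(U,C \right)} = \frac{\left(-5\right) 2}{2} = \frac{1}{2} \left(-10\right) = -5$)
$-158 + F{\left(r,6 \right)} a{\left(n \right)} = -158 - 5 \cdot 2^{2} = -158 - 20 = -178$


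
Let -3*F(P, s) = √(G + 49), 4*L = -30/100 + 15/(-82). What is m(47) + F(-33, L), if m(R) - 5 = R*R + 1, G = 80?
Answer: 2215 - √129/3 ≈ 2211.2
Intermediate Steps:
m(R) = 6 + R² (m(R) = 5 + (R*R + 1) = 5 + (R² + 1) = 5 + (1 + R²) = 6 + R²)
L = -99/820 (L = (-30/100 + 15/(-82))/4 = (-30*1/100 + 15*(-1/82))/4 = (-3/10 - 15/82)/4 = (¼)*(-99/205) = -99/820 ≈ -0.12073)
F(P, s) = -√129/3 (F(P, s) = -√(80 + 49)/3 = -√129/3)
m(47) + F(-33, L) = (6 + 47²) - √129/3 = (6 + 2209) - √129/3 = 2215 - √129/3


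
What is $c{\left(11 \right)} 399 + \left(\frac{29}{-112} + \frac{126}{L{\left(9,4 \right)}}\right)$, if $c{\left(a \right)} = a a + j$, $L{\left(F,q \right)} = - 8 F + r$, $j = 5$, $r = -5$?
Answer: $\frac{61935233}{1232} \approx 50272.0$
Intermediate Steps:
$L{\left(F,q \right)} = -5 - 8 F$ ($L{\left(F,q \right)} = - 8 F - 5 = -5 - 8 F$)
$c{\left(a \right)} = 5 + a^{2}$ ($c{\left(a \right)} = a a + 5 = a^{2} + 5 = 5 + a^{2}$)
$c{\left(11 \right)} 399 + \left(\frac{29}{-112} + \frac{126}{L{\left(9,4 \right)}}\right) = \left(5 + 11^{2}\right) 399 + \left(\frac{29}{-112} + \frac{126}{-5 - 72}\right) = \left(5 + 121\right) 399 + \left(29 \left(- \frac{1}{112}\right) + \frac{126}{-5 - 72}\right) = 126 \cdot 399 + \left(- \frac{29}{112} + \frac{126}{-77}\right) = 50274 + \left(- \frac{29}{112} + 126 \left(- \frac{1}{77}\right)\right) = 50274 - \frac{2335}{1232} = \frac{61935233}{1232}$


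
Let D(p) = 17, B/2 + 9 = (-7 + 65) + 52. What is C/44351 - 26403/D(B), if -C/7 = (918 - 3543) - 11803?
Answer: -1169282521/753967 ≈ -1550.8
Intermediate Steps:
B = 202 (B = -18 + 2*((-7 + 65) + 52) = -18 + 2*(58 + 52) = -18 + 2*110 = -18 + 220 = 202)
C = 100996 (C = -7*((918 - 3543) - 11803) = -7*(-2625 - 11803) = -7*(-14428) = 100996)
C/44351 - 26403/D(B) = 100996/44351 - 26403/17 = -1169282521/753967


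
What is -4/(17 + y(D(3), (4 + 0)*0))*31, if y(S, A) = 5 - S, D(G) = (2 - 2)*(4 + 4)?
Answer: -62/11 ≈ -5.6364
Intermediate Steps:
D(G) = 0 (D(G) = 0*8 = 0)
-4/(17 + y(D(3), (4 + 0)*0))*31 = -4/(17 + (5 - 1*0))*31 = -4/(17 + (5 + 0))*31 = -4/(17 + 5)*31 = -4/22*31 = -4*1/22*31 = -2/11*31 = -62/11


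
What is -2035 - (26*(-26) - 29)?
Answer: -1330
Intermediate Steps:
-2035 - (26*(-26) - 29) = -2035 - (-676 - 29) = -2035 - 1*(-705) = -2035 + 705 = -1330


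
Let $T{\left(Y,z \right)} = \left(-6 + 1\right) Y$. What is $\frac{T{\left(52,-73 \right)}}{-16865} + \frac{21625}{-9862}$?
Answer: $- \frac{72428301}{33264526} \approx -2.1773$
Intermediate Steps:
$T{\left(Y,z \right)} = - 5 Y$
$\frac{T{\left(52,-73 \right)}}{-16865} + \frac{21625}{-9862} = \frac{\left(-5\right) 52}{-16865} + \frac{21625}{-9862} = \left(-260\right) \left(- \frac{1}{16865}\right) + 21625 \left(- \frac{1}{9862}\right) = \frac{52}{3373} - \frac{21625}{9862} = - \frac{72428301}{33264526}$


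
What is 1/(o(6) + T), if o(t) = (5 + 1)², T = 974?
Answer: 1/1010 ≈ 0.00099010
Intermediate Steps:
o(t) = 36 (o(t) = 6² = 36)
1/(o(6) + T) = 1/(36 + 974) = 1/1010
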